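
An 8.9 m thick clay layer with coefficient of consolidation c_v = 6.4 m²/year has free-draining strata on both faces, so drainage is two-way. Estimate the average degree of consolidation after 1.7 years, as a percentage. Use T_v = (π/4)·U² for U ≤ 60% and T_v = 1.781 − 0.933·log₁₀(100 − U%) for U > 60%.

U ≈ 79.1 %

Drainage path length: H_d = H/2 = 4.45 m (double drainage).
T_v = c_v·t/H_d² = 6.4×1.7/4.45² = 0.54943.
T_v = 0.54943 corresponds to the U > 60% branch:
U = 1 − 10^((1.781 − T_v)/0.933)/100 = 0.7911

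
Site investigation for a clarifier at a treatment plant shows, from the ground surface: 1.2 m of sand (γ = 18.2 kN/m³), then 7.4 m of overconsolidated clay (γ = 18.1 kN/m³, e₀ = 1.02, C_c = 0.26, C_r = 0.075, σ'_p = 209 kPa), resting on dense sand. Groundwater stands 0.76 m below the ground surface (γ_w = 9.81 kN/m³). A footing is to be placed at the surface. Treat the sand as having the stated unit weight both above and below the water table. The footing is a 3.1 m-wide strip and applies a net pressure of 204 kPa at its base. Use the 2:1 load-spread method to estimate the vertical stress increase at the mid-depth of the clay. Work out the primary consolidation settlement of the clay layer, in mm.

Mid-depth of clay below the ground surface: z = 1.2 + 7.4/2 = 4.9 m.
Total vertical stress at mid-clay: σ_v = 18.2×1.2 + 18.1×3.7 = 88.81 kPa.
Pore pressure: u = 9.81×(4.9 − 0.76) = 40.613 kPa.
Initial effective stress: σ'_0 = σ_v − u = 88.81 − 40.613 = 48.197 kPa.
Stress increase at mid-clay by the 2:1 spreading method:
Δσ = qB/(B+z) = 204×3.1/(3.1+4.9) = 79.05 kPa
Final effective stress: σ'_f = 48.197 + 79.05 = 127.25 kPa.
σ'_f = 127.25 ≤ σ'_p = 209 kPa, so the clay remains overconsolidated and only the recompression index applies:
S_c = C_r·H/(1+e₀)·log₁₀(σ'_f/σ'_0) = 0.075×7.4/2.02×log₁₀(127.25/48.197)
    = 0.27476 × 0.42164 = 0.1158 m

S_c ≈ 116 mm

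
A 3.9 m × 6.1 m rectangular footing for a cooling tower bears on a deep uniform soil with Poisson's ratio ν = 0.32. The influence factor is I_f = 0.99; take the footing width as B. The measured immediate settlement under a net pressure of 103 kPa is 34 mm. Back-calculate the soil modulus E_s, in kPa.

S_e = q·B·(1−ν²)/E_s · I_f  ⇒  E_s = q·B·(1−ν²)·I_f / S_e.
E_s = 103 × 3.9 × 0.8976 × 0.99 / 0.034 = 10500 kPa

E_s ≈ 10500 kPa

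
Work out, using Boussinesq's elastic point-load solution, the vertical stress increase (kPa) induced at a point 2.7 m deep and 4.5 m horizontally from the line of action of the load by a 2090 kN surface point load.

Boussinesq vertical stress below a point load on an elastic half-space:
Δσ_z = 3P/(2πz²) · [1 + (r/z)²]^(−5/2)
r/z = 4.5/2.7 = 1.6667; [1+(r/z)²]^(−5/2) = 0.03605.
Δσ_z = 3×2090/(2π×2.7²) × 0.03605 = 136.89 × 0.03605 = 4.935 kPa

Δσ_z ≈ 4.93 kPa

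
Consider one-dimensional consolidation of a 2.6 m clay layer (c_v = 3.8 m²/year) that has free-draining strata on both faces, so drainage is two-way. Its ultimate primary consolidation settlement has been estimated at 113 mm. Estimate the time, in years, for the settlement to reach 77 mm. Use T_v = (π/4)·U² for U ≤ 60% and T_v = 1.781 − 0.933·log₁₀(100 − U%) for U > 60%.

Drainage path length: H_d = H/2 = 1.3 m (double drainage).
U = S(t)/S_ult = 77/113 = 0.6814.
U > 60%: T_v = 1.781 − 0.933·log₁₀(100 − 68.142) = 0.37849.
t = T_v·H_d²/c_v = 0.37849×1.3²/3.8 = 0.1683 years.

t ≈ 0.168 years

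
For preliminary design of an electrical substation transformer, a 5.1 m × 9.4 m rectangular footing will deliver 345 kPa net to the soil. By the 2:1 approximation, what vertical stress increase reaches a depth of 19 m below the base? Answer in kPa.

Δσ_z ≈ 24.2 kPa

By the 2:1 method the load spreads at 1 horizontal : 2 vertical, so at depth z the loaded area has grown by z in each plan dimension:
Δσ = qBL/((B+z)(L+z)) = 345×5.1×9.4/((5.1+19)(9.4+19)) = 24.165 kPa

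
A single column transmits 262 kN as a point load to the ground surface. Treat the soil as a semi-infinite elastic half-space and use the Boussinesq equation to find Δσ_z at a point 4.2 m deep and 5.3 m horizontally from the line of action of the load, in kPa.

Δσ_z ≈ 0.655 kPa

Boussinesq vertical stress below a point load on an elastic half-space:
Δσ_z = 3P/(2πz²) · [1 + (r/z)²]^(−5/2)
r/z = 5.3/4.2 = 1.2619; [1+(r/z)²]^(−5/2) = 0.092415.
Δσ_z = 3×262/(2π×4.2²) × 0.092415 = 7.0916 × 0.092415 = 0.6554 kPa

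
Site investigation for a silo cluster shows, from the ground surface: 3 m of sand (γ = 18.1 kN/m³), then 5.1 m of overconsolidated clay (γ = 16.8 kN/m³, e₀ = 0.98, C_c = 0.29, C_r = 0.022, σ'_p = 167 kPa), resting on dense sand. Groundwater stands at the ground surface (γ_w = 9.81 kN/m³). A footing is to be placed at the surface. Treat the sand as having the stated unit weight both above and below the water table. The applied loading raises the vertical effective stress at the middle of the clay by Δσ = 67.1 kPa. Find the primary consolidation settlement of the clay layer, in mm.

Mid-depth of clay below the ground surface: z = 3 + 5.1/2 = 5.55 m.
Total vertical stress at mid-clay: σ_v = 18.1×3 + 16.8×2.55 = 97.14 kPa.
Pore pressure: u = 9.81×(5.55 − 0) = 54.446 kPa.
Initial effective stress: σ'_0 = σ_v − u = 97.14 − 54.446 = 42.694 kPa.
Final effective stress: σ'_f = 42.694 + 67.1 = 109.79 kPa.
σ'_f = 109.79 ≤ σ'_p = 167 kPa, so the clay remains overconsolidated and only the recompression index applies:
S_c = C_r·H/(1+e₀)·log₁₀(σ'_f/σ'_0) = 0.022×5.1/1.98×log₁₀(109.79/42.694)
    = 0.056668 × 0.4102 = 0.02325 m

S_c ≈ 23.2 mm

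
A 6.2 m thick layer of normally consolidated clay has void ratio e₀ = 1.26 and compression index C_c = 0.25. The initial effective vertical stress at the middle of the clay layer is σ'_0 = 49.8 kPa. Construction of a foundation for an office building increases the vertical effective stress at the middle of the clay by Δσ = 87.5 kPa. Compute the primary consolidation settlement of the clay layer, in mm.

Final effective stress: σ'_f = σ'_0 + Δσ = 49.8 + 87.5 = 137.3 kPa.
Normally consolidated clay, so the full stress increment lies on the virgin compression line:
S_c = C_c·H/(1+e₀)·log₁₀(σ'_f/σ'_0) = 0.25×6.2/(1+1.26)×log₁₀(137.3/49.8)
    = 0.68584 × 0.44044 = 0.3021 m

S_c ≈ 302 mm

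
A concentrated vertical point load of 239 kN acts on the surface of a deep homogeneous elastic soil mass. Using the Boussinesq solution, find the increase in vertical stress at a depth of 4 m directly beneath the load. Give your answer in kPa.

Boussinesq vertical stress below a point load on an elastic half-space:
Δσ_z = 3P/(2πz²) · [1 + (r/z)²]^(−5/2)
r/z = 0/4 = 0; [1+(r/z)²]^(−5/2) = 1.
Δσ_z = 3×239/(2π×4²) × 1 = 7.1321 × 1 = 7.132 kPa

Δσ_z ≈ 7.13 kPa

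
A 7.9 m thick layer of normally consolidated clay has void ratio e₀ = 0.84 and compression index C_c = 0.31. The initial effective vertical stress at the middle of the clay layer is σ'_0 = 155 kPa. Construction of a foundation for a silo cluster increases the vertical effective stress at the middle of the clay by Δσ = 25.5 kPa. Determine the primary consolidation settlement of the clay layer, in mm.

Final effective stress: σ'_f = σ'_0 + Δσ = 155 + 25.5 = 180.5 kPa.
Normally consolidated clay, so the full stress increment lies on the virgin compression line:
S_c = C_c·H/(1+e₀)·log₁₀(σ'_f/σ'_0) = 0.31×7.9/(1+0.84)×log₁₀(180.5/155)
    = 1.331 × 0.066146 = 0.08804 m

S_c ≈ 88 mm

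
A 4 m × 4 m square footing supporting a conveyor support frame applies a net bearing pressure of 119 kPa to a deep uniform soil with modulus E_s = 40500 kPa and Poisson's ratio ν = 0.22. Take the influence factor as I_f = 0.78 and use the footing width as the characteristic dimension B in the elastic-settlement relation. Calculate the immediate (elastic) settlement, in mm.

S_e ≈ 8.72 mm

Immediate (elastic) settlement: S_e = q·B·(1−ν²)/E_s · I_f.
S_e = 119 × 4 × (1 − 0.22²) / 40500 × 0.78
    = 119 × 4 × 0.9516 / 40500 × 0.78
    = 0.008724 m = 8.724 mm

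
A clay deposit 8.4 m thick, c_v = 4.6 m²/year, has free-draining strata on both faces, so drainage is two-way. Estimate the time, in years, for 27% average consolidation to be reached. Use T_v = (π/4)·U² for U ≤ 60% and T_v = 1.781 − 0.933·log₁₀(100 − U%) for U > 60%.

t ≈ 0.22 years

Drainage path length: H_d = H/2 = 4.2 m (double drainage).
U ≤ 60%: T_v = (π/4)·U² = (π/4)×0.27² = 0.057256.
t = T_v·H_d²/c_v = 0.057256×4.2²/4.6 = 0.2196 years.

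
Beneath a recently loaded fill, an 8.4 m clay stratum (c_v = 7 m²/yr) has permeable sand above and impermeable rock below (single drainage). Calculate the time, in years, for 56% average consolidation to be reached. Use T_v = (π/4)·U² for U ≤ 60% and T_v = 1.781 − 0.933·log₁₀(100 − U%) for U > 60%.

Drainage path length: H_d = H = 8.4 m (single drainage).
U ≤ 60%: T_v = (π/4)·U² = (π/4)×0.56² = 0.2463.
t = T_v·H_d²/c_v = 0.2463×8.4²/7 = 2.483 years.

t ≈ 2.48 years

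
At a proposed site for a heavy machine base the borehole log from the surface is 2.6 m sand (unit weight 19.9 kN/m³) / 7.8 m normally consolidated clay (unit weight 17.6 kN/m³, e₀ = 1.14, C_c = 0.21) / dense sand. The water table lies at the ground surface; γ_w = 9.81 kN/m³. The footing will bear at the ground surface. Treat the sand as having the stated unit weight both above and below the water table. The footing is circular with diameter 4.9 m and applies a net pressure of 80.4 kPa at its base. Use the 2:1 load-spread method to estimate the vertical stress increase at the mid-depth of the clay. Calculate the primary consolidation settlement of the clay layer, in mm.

Mid-depth of clay below the ground surface: z = 2.6 + 7.8/2 = 6.5 m.
Total vertical stress at mid-clay: σ_v = 19.9×2.6 + 17.6×3.9 = 120.38 kPa.
Pore pressure: u = 9.81×(6.5 − 0) = 63.765 kPa.
Initial effective stress: σ'_0 = σ_v − u = 120.38 − 63.765 = 56.615 kPa.
Stress increase at mid-clay by the 2:1 spreading method:
Δσ ≈ qD²/(D+z)² = 80.4×4.9²/(4.9+6.5)² = 14.854 kPa
Final effective stress: σ'_f = σ'_0 + Δσ = 56.615 + 14.854 = 71.469 kPa.
Normally consolidated clay, so the full stress increment lies on the virgin compression line:
S_c = C_c·H/(1+e₀)·log₁₀(σ'_f/σ'_0) = 0.21×7.8/(1+1.14)×log₁₀(71.469/56.615)
    = 0.76542 × 0.10119 = 0.07745 m

S_c ≈ 77.5 mm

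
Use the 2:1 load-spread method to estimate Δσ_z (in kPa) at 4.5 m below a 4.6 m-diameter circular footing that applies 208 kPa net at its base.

By the 2:1 method the load spreads at 1 horizontal : 2 vertical, so at depth z the loaded area has grown by z in each plan dimension:
Δσ ≈ qD²/(D+z)² = 208×4.6²/(4.6+4.5)² = 53.149 kPa

Δσ_z ≈ 53.1 kPa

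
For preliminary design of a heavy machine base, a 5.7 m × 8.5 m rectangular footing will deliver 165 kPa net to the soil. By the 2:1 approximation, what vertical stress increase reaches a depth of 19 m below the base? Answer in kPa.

By the 2:1 method the load spreads at 1 horizontal : 2 vertical, so at depth z the loaded area has grown by z in each plan dimension:
Δσ = qBL/((B+z)(L+z)) = 165×5.7×8.5/((5.7+19)(8.5+19)) = 11.769 kPa

Δσ_z ≈ 11.8 kPa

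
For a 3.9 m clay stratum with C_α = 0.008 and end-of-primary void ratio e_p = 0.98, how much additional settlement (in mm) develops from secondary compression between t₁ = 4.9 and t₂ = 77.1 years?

S_s ≈ 18.9 mm

Secondary compression: S_s = C_α·H/(1+e_p)·log₁₀(t₂/t₁)
S_s = 0.008×3.9/(1+0.98)×log₁₀(77.1/4.9)
    = 0.01576 × 1.197 = 0.01886 m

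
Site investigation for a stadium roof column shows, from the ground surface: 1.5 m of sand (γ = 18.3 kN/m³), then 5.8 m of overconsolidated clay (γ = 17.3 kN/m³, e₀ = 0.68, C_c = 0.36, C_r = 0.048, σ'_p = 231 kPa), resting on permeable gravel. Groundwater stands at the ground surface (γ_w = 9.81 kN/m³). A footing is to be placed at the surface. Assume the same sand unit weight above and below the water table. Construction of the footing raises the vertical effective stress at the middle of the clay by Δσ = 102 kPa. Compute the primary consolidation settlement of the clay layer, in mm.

S_c ≈ 99.1 mm

Mid-depth of clay below the ground surface: z = 1.5 + 5.8/2 = 4.4 m.
Total vertical stress at mid-clay: σ_v = 18.3×1.5 + 17.3×2.9 = 77.62 kPa.
Pore pressure: u = 9.81×(4.4 − 0) = 43.164 kPa.
Initial effective stress: σ'_0 = σ_v − u = 77.62 − 43.164 = 34.456 kPa.
Final effective stress: σ'_f = 34.456 + 102 = 136.46 kPa.
σ'_f = 136.46 ≤ σ'_p = 231 kPa, so the clay remains overconsolidated and only the recompression index applies:
S_c = C_r·H/(1+e₀)·log₁₀(σ'_f/σ'_0) = 0.048×5.8/1.68×log₁₀(136.46/34.456)
    = 0.16572 × 0.59774 = 0.09905 m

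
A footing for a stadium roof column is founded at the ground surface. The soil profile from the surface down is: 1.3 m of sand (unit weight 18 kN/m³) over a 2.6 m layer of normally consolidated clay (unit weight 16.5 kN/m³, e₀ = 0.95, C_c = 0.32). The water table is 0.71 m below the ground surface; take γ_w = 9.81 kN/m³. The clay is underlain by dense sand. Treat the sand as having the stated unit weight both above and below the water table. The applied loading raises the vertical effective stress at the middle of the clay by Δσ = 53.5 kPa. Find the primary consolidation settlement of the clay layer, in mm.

Mid-depth of clay below the ground surface: z = 1.3 + 2.6/2 = 2.6 m.
Total vertical stress at mid-clay: σ_v = 18×1.3 + 16.5×1.3 = 44.85 kPa.
Pore pressure: u = 9.81×(2.6 − 0.71) = 18.541 kPa.
Initial effective stress: σ'_0 = σ_v − u = 44.85 − 18.541 = 26.309 kPa.
Final effective stress: σ'_f = σ'_0 + Δσ = 26.309 + 53.5 = 79.809 kPa.
Normally consolidated clay, so the full stress increment lies on the virgin compression line:
S_c = C_c·H/(1+e₀)·log₁₀(σ'_f/σ'_0) = 0.32×2.6/(1+0.95)×log₁₀(79.809/26.309)
    = 0.42667 × 0.48195 = 0.2056 m

S_c ≈ 206 mm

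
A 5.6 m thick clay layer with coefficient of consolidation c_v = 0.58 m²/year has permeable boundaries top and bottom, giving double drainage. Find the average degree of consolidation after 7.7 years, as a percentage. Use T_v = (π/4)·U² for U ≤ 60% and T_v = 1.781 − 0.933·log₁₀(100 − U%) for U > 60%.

U ≈ 80.1 %

Drainage path length: H_d = H/2 = 2.8 m (double drainage).
T_v = c_v·t/H_d² = 0.58×7.7/2.8² = 0.56964.
T_v = 0.56964 corresponds to the U > 60% branch:
U = 1 − 10^((1.781 − T_v)/0.933)/100 = 0.8012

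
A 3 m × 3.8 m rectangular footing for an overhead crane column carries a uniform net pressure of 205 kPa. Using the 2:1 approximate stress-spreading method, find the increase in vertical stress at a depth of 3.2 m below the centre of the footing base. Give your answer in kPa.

Δσ_z ≈ 53.8 kPa

By the 2:1 method the load spreads at 1 horizontal : 2 vertical, so at depth z the loaded area has grown by z in each plan dimension:
Δσ = qBL/((B+z)(L+z)) = 205×3×3.8/((3+3.2)(3.8+3.2)) = 53.848 kPa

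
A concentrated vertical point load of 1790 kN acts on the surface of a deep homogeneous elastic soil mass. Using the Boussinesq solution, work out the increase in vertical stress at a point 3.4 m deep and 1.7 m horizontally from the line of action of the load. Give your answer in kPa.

Boussinesq vertical stress below a point load on an elastic half-space:
Δσ_z = 3P/(2πz²) · [1 + (r/z)²]^(−5/2)
r/z = 1.7/3.4 = 0.5; [1+(r/z)²]^(−5/2) = 0.57243.
Δσ_z = 3×1790/(2π×3.4²) × 0.57243 = 73.933 × 0.57243 = 42.32 kPa

Δσ_z ≈ 42.3 kPa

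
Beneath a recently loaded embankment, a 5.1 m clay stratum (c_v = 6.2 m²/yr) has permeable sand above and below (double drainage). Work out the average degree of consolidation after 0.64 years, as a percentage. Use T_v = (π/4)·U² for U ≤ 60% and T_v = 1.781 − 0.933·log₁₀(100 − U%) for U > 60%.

Drainage path length: H_d = H/2 = 2.55 m (double drainage).
T_v = c_v·t/H_d² = 6.2×0.64/2.55² = 0.61023.
T_v = 0.61023 corresponds to the U > 60% branch:
U = 1 − 10^((1.781 − T_v)/0.933)/100 = 0.8202

U ≈ 82 %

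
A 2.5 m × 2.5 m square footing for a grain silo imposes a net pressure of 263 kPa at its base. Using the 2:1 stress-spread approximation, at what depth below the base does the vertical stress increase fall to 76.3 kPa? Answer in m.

z ≈ 2.14 m

2:1 spreading — at depth z the loaded area has grown by z in each plan dimension:
qB²/(B+z)² = Δσ_z ⇒ z = B(√(q/Δσ_z) − 1) = 2.5×(√(263/76.3) − 1) = 2.141 m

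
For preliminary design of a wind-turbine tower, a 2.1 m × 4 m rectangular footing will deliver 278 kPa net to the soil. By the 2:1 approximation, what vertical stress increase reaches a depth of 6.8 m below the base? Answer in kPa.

Δσ_z ≈ 24.3 kPa

By the 2:1 method the load spreads at 1 horizontal : 2 vertical, so at depth z the loaded area has grown by z in each plan dimension:
Δσ = qBL/((B+z)(L+z)) = 278×2.1×4/((2.1+6.8)(4+6.8)) = 24.295 kPa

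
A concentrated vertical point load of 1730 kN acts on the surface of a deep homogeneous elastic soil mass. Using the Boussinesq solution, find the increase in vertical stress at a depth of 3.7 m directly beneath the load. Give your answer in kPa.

Boussinesq vertical stress below a point load on an elastic half-space:
Δσ_z = 3P/(2πz²) · [1 + (r/z)²]^(−5/2)
r/z = 0/3.7 = 0; [1+(r/z)²]^(−5/2) = 1.
Δσ_z = 3×1730/(2π×3.7²) × 1 = 60.337 × 1 = 60.34 kPa

Δσ_z ≈ 60.3 kPa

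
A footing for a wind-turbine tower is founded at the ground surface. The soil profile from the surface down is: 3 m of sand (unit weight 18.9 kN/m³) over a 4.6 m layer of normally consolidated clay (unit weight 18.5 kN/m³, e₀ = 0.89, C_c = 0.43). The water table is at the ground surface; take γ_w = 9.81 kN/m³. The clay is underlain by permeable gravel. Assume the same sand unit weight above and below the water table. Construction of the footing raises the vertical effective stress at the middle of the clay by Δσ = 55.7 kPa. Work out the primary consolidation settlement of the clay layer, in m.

S_c ≈ 0.354 m

Mid-depth of clay below the ground surface: z = 3 + 4.6/2 = 5.3 m.
Total vertical stress at mid-clay: σ_v = 18.9×3 + 18.5×2.3 = 99.25 kPa.
Pore pressure: u = 9.81×(5.3 − 0) = 51.993 kPa.
Initial effective stress: σ'_0 = σ_v − u = 99.25 − 51.993 = 47.257 kPa.
Final effective stress: σ'_f = σ'_0 + Δσ = 47.257 + 55.7 = 102.96 kPa.
Normally consolidated clay, so the full stress increment lies on the virgin compression line:
S_c = C_c·H/(1+e₀)·log₁₀(σ'_f/σ'_0) = 0.43×4.6/(1+0.89)×log₁₀(102.96/47.257)
    = 1.0466 × 0.3382 = 0.354 m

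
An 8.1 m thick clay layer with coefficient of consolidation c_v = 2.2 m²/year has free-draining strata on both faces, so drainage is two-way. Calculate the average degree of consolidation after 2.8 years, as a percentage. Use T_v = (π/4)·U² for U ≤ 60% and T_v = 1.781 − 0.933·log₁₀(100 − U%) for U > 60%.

Drainage path length: H_d = H/2 = 4.05 m (double drainage).
T_v = c_v·t/H_d² = 2.2×2.8/4.05² = 0.37555.
T_v = 0.37555 corresponds to the U > 60% branch:
U = 1 − 10^((1.781 − T_v)/0.933)/100 = 0.6791

U ≈ 67.9 %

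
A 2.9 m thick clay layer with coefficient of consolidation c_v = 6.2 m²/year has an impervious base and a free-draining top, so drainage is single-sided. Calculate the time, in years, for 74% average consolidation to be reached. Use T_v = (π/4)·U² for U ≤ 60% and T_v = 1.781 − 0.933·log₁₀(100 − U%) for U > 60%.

t ≈ 0.625 years

Drainage path length: H_d = H = 2.9 m (single drainage).
U > 60%: T_v = 1.781 − 0.933·log₁₀(100 − 74) = 0.46083.
t = T_v·H_d²/c_v = 0.46083×2.9²/6.2 = 0.6251 years.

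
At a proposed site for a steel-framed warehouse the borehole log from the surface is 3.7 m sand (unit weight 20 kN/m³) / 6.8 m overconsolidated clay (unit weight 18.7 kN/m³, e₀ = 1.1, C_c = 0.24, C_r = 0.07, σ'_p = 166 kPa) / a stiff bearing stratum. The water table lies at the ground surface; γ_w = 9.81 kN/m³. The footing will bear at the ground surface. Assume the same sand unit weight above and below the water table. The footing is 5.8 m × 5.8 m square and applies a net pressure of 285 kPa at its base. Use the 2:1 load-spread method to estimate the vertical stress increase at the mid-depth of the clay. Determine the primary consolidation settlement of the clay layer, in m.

Mid-depth of clay below the ground surface: z = 3.7 + 6.8/2 = 7.1 m.
Total vertical stress at mid-clay: σ_v = 20×3.7 + 18.7×3.4 = 137.58 kPa.
Pore pressure: u = 9.81×(7.1 − 0) = 69.651 kPa.
Initial effective stress: σ'_0 = σ_v − u = 137.58 − 69.651 = 67.929 kPa.
Stress increase at mid-clay by the 2:1 spreading method:
Δσ = qBL/((B+z)(L+z)) = 285×5.8×5.8/((5.8+7.1)(5.8+7.1)) = 57.613 kPa
Final effective stress: σ'_f = 67.929 + 57.613 = 125.54 kPa.
σ'_f = 125.54 ≤ σ'_p = 166 kPa, so the clay remains overconsolidated and only the recompression index applies:
S_c = C_r·H/(1+e₀)·log₁₀(σ'_f/σ'_0) = 0.07×6.8/2.1×log₁₀(125.54/67.929)
    = 0.22667 × 0.26673 = 0.06046 m

S_c ≈ 0.0605 m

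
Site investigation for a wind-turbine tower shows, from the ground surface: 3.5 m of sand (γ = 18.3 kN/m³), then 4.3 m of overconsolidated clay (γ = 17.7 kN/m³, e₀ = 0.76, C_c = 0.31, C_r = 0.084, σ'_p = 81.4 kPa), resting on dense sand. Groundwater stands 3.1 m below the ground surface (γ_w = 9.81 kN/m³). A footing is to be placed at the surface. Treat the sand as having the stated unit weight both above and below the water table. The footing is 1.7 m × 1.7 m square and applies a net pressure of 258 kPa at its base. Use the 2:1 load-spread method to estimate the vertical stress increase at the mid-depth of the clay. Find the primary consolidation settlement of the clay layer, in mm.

S_c ≈ 41.1 mm

Mid-depth of clay below the ground surface: z = 3.5 + 4.3/2 = 5.65 m.
Total vertical stress at mid-clay: σ_v = 18.3×3.5 + 17.7×2.15 = 102.1 kPa.
Pore pressure: u = 9.81×(5.65 − 3.1) = 25.015 kPa.
Initial effective stress: σ'_0 = σ_v − u = 102.1 − 25.015 = 77.085 kPa.
Stress increase at mid-clay by the 2:1 spreading method:
Δσ = qBL/((B+z)(L+z)) = 258×1.7×1.7/((1.7+5.65)(1.7+5.65)) = 13.802 kPa
Final effective stress: σ'_f = 77.085 + 13.802 = 90.887 kPa.
σ'_f = 90.887 > σ'_p = 81.4 kPa, so the stress path crosses the preconsolidation pressure — recompression up to σ'_p, then virgin compression beyond:
S_c = H/(1+e₀)·[C_r·log₁₀(σ'_p/σ'_0) + C_c·log₁₀(σ'_f/σ'_p)]
    = 4.3/1.76 × [0.084×log₁₀(81.4/77.085) + 0.31×log₁₀(90.887/81.4)]
    = 2.4432 × [0.001987 + 0.014842] = 0.04112 m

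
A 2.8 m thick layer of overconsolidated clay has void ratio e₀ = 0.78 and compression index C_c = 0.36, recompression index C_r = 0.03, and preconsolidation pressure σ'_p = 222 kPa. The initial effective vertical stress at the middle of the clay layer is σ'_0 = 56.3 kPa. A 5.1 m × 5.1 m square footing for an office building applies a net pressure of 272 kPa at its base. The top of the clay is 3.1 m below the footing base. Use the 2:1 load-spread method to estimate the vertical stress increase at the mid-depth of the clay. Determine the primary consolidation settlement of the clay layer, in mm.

S_c ≈ 17.6 mm

Mid-depth of clay below the footing base: z = 3.1 + 2.8/2 = 4.5 m.
Stress increase at mid-clay by the 2:1 spreading method:
Δσ = qBL/((B+z)(L+z)) = 272×5.1×5.1/((5.1+4.5)(5.1+4.5)) = 76.766 kPa
Final effective stress: σ'_f = 56.3 + 76.766 = 133.07 kPa.
σ'_f = 133.07 ≤ σ'_p = 222 kPa, so the clay remains overconsolidated and only the recompression index applies:
S_c = C_r·H/(1+e₀)·log₁₀(σ'_f/σ'_0) = 0.03×2.8/1.78×log₁₀(133.07/56.3)
    = 0.04719 × 0.37357 = 0.01763 m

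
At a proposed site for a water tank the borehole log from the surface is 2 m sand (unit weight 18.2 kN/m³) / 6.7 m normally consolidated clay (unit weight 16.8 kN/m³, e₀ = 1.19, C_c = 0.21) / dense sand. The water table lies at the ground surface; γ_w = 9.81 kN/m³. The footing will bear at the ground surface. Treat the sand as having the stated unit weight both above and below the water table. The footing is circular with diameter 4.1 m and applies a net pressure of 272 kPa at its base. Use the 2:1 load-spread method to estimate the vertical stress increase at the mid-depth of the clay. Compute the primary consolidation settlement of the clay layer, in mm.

S_c ≈ 229 mm

Mid-depth of clay below the ground surface: z = 2 + 6.7/2 = 5.35 m.
Total vertical stress at mid-clay: σ_v = 18.2×2 + 16.8×3.35 = 92.68 kPa.
Pore pressure: u = 9.81×(5.35 − 0) = 52.483 kPa.
Initial effective stress: σ'_0 = σ_v − u = 92.68 − 52.483 = 40.197 kPa.
Stress increase at mid-clay by the 2:1 spreading method:
Δσ ≈ qD²/(D+z)² = 272×4.1²/(4.1+5.35)² = 51.2 kPa
Final effective stress: σ'_f = σ'_0 + Δσ = 40.197 + 51.2 = 91.397 kPa.
Normally consolidated clay, so the full stress increment lies on the virgin compression line:
S_c = C_c·H/(1+e₀)·log₁₀(σ'_f/σ'_0) = 0.21×6.7/(1+1.19)×log₁₀(91.397/40.197)
    = 0.64247 × 0.35674 = 0.2292 m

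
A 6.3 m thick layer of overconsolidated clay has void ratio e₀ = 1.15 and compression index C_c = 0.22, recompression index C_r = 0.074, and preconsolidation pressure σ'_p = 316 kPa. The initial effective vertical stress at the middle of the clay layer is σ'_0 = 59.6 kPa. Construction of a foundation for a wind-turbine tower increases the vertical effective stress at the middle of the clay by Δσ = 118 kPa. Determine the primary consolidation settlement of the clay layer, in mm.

Final effective stress: σ'_f = 59.6 + 118 = 177.6 kPa.
σ'_f = 177.6 ≤ σ'_p = 316 kPa, so the clay remains overconsolidated and only the recompression index applies:
S_c = C_r·H/(1+e₀)·log₁₀(σ'_f/σ'_0) = 0.074×6.3/2.15×log₁₀(177.6/59.6)
    = 0.21683 × 0.4742 = 0.1028 m

S_c ≈ 103 mm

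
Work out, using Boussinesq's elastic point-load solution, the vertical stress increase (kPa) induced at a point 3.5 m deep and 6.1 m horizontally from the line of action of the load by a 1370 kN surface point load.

Δσ_z ≈ 1.63 kPa

Boussinesq vertical stress below a point load on an elastic half-space:
Δσ_z = 3P/(2πz²) · [1 + (r/z)²]^(−5/2)
r/z = 6.1/3.5 = 1.7429; [1+(r/z)²]^(−5/2) = 0.030528.
Δσ_z = 3×1370/(2π×3.5²) × 0.030528 = 53.398 × 0.030528 = 1.63 kPa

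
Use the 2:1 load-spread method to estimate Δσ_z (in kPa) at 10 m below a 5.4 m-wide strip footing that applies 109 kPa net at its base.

By the 2:1 method the load spreads at 1 horizontal : 2 vertical, so at depth z the loaded area has grown by z in each plan dimension:
Δσ = qB/(B+z) = 109×5.4/(5.4+10) = 38.221 kPa

Δσ_z ≈ 38.2 kPa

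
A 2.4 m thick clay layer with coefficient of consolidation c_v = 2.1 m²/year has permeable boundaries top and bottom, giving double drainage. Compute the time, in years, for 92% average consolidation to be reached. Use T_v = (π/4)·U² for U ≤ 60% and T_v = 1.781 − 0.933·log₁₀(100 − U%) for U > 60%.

Drainage path length: H_d = H/2 = 1.2 m (double drainage).
U > 60%: T_v = 1.781 − 0.933·log₁₀(100 − 92) = 0.93842.
t = T_v·H_d²/c_v = 0.93842×1.2²/2.1 = 0.6435 years.

t ≈ 0.643 years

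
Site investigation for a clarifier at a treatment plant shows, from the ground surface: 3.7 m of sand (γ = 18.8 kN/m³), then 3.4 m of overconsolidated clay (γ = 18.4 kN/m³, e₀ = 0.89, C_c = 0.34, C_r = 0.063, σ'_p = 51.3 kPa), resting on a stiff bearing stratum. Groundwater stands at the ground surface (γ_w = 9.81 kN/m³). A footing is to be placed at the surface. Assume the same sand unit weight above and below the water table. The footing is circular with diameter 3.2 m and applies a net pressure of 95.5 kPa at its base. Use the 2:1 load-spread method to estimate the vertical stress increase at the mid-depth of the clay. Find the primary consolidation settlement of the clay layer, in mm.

Mid-depth of clay below the ground surface: z = 3.7 + 3.4/2 = 5.4 m.
Total vertical stress at mid-clay: σ_v = 18.8×3.7 + 18.4×1.7 = 100.84 kPa.
Pore pressure: u = 9.81×(5.4 − 0) = 52.974 kPa.
Initial effective stress: σ'_0 = σ_v − u = 100.84 − 52.974 = 47.866 kPa.
Stress increase at mid-clay by the 2:1 spreading method:
Δσ ≈ qD²/(D+z)² = 95.5×3.2²/(3.2+5.4)² = 13.222 kPa
Final effective stress: σ'_f = 47.866 + 13.222 = 61.088 kPa.
σ'_f = 61.088 > σ'_p = 51.3 kPa, so the stress path crosses the preconsolidation pressure — recompression up to σ'_p, then virgin compression beyond:
S_c = H/(1+e₀)·[C_r·log₁₀(σ'_p/σ'_0) + C_c·log₁₀(σ'_f/σ'_p)]
    = 3.4/1.89 × [0.063×log₁₀(51.3/47.866) + 0.34×log₁₀(61.088/51.3)]
    = 1.7989 × [0.0018957 + 0.025785] = 0.04979 m

S_c ≈ 49.8 mm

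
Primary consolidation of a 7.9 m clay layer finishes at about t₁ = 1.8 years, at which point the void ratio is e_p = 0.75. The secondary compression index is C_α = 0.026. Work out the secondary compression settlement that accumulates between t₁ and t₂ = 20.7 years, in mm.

Secondary compression: S_s = C_α·H/(1+e_p)·log₁₀(t₂/t₁)
S_s = 0.026×7.9/(1+0.75)×log₁₀(20.7/1.8)
    = 0.1174 × 1.061 = 0.1245 m

S_s ≈ 124 mm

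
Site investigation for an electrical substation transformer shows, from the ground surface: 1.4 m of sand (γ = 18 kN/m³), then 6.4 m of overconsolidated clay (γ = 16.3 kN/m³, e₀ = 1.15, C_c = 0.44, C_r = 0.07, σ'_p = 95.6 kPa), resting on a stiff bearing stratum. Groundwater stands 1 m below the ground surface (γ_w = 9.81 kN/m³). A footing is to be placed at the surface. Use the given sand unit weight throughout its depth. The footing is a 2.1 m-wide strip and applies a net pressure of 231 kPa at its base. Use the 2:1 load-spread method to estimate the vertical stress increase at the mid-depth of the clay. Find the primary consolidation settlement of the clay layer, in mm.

Mid-depth of clay below the ground surface: z = 1.4 + 6.4/2 = 4.6 m.
Total vertical stress at mid-clay: σ_v = 18×1.4 + 16.3×3.2 = 77.36 kPa.
Pore pressure: u = 9.81×(4.6 − 1) = 35.316 kPa.
Initial effective stress: σ'_0 = σ_v − u = 77.36 − 35.316 = 42.044 kPa.
Stress increase at mid-clay by the 2:1 spreading method:
Δσ = qB/(B+z) = 231×2.1/(2.1+4.6) = 72.403 kPa
Final effective stress: σ'_f = 42.044 + 72.403 = 114.45 kPa.
σ'_f = 114.45 > σ'_p = 95.6 kPa, so the stress path crosses the preconsolidation pressure — recompression up to σ'_p, then virgin compression beyond:
S_c = H/(1+e₀)·[C_r·log₁₀(σ'_p/σ'_0) + C_c·log₁₀(σ'_f/σ'_p)]
    = 6.4/2.15 × [0.07×log₁₀(95.6/42.044) + 0.44×log₁₀(114.45/95.6)]
    = 2.9767 × [0.024973 + 0.034389] = 0.1767 m

S_c ≈ 177 mm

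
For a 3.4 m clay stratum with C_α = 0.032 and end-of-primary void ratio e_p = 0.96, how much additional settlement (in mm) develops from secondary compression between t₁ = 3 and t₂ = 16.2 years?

Secondary compression: S_s = C_α·H/(1+e_p)·log₁₀(t₂/t₁)
S_s = 0.032×3.4/(1+0.96)×log₁₀(16.2/3)
    = 0.05551 × 0.7324 = 0.04066 m

S_s ≈ 40.7 mm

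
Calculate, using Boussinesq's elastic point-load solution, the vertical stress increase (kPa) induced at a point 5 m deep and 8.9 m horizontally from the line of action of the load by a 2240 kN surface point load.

Δσ_z ≈ 1.21 kPa

Boussinesq vertical stress below a point load on an elastic half-space:
Δσ_z = 3P/(2πz²) · [1 + (r/z)²]^(−5/2)
r/z = 8.9/5 = 1.78; [1+(r/z)²]^(−5/2) = 0.028189.
Δσ_z = 3×2240/(2π×5²) × 0.028189 = 42.781 × 0.028189 = 1.206 kPa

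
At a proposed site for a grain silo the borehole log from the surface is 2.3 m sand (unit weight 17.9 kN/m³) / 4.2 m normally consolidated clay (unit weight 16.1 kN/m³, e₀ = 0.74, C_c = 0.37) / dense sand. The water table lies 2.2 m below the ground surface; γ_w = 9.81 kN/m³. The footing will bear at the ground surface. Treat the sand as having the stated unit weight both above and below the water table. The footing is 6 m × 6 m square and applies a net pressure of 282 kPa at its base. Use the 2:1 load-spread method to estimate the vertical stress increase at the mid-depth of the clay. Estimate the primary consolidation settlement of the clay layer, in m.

Mid-depth of clay below the ground surface: z = 2.3 + 4.2/2 = 4.4 m.
Total vertical stress at mid-clay: σ_v = 17.9×2.3 + 16.1×2.1 = 74.98 kPa.
Pore pressure: u = 9.81×(4.4 − 2.2) = 21.582 kPa.
Initial effective stress: σ'_0 = σ_v − u = 74.98 − 21.582 = 53.398 kPa.
Stress increase at mid-clay by the 2:1 spreading method:
Δσ = qBL/((B+z)(L+z)) = 282×6×6/((6+4.4)(6+4.4)) = 93.861 kPa
Final effective stress: σ'_f = σ'_0 + Δσ = 53.398 + 93.861 = 147.26 kPa.
Normally consolidated clay, so the full stress increment lies on the virgin compression line:
S_c = C_c·H/(1+e₀)·log₁₀(σ'_f/σ'_0) = 0.37×4.2/(1+0.74)×log₁₀(147.26/53.398)
    = 0.8931 × 0.44056 = 0.3935 m

S_c ≈ 0.393 m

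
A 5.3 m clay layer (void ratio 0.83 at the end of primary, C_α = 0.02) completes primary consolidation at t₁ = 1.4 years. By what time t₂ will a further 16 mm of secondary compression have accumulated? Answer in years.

S_s = C_α·H/(1+e_p)·log₁₀(t₂/t₁) ⇒ log₁₀(t₂/t₁) = S_s·(1+e_p)/(C_α·H).
log₁₀(t₂/t₁) = 0.016 × (1+0.83) / (0.02×5.3) = 0.2762
t₂ = t₁ × 10^0.2762 = 1.4 × 1.889 = 2.645 years

t₂ ≈ 2.64 years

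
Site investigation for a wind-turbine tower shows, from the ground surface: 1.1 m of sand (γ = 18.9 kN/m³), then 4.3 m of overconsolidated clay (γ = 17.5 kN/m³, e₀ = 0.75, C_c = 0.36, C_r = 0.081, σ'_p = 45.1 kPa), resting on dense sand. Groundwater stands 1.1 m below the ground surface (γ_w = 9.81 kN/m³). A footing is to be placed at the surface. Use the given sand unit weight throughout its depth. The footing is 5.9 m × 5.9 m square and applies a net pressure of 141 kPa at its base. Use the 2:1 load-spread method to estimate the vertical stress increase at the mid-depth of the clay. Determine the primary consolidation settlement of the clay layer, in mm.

Mid-depth of clay below the ground surface: z = 1.1 + 4.3/2 = 3.25 m.
Total vertical stress at mid-clay: σ_v = 18.9×1.1 + 17.5×2.15 = 58.415 kPa.
Pore pressure: u = 9.81×(3.25 − 1.1) = 21.091 kPa.
Initial effective stress: σ'_0 = σ_v − u = 58.415 − 21.091 = 37.324 kPa.
Stress increase at mid-clay by the 2:1 spreading method:
Δσ = qBL/((B+z)(L+z)) = 141×5.9×5.9/((5.9+3.25)(5.9+3.25)) = 58.625 kPa
Final effective stress: σ'_f = 37.324 + 58.625 = 95.949 kPa.
σ'_f = 95.949 > σ'_p = 45.1 kPa, so the stress path crosses the preconsolidation pressure — recompression up to σ'_p, then virgin compression beyond:
S_c = H/(1+e₀)·[C_r·log₁₀(σ'_p/σ'_0) + C_c·log₁₀(σ'_f/σ'_p)]
    = 4.3/1.75 × [0.081×log₁₀(45.1/37.324) + 0.36×log₁₀(95.949/45.1)]
    = 2.4571 × [0.0066573 + 0.11803] = 0.3064 m

S_c ≈ 306 mm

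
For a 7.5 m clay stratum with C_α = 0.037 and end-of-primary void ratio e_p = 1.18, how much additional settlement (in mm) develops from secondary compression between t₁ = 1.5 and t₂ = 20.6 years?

S_s ≈ 145 mm

Secondary compression: S_s = C_α·H/(1+e_p)·log₁₀(t₂/t₁)
S_s = 0.037×7.5/(1+1.18)×log₁₀(20.6/1.5)
    = 0.1273 × 1.138 = 0.1448 m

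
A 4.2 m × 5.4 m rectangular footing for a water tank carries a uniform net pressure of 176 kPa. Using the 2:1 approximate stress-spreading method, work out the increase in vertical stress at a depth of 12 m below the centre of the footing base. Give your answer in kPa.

By the 2:1 method the load spreads at 1 horizontal : 2 vertical, so at depth z the loaded area has grown by z in each plan dimension:
Δσ = qBL/((B+z)(L+z)) = 176×4.2×5.4/((4.2+12)(5.4+12)) = 14.161 kPa

Δσ_z ≈ 14.2 kPa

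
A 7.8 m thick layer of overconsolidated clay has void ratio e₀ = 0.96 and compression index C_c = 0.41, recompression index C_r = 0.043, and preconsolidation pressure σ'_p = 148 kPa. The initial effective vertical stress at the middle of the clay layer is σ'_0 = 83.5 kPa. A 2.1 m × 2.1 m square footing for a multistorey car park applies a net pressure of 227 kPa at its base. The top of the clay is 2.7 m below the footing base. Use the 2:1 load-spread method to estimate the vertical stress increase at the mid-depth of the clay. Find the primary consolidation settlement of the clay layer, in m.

Mid-depth of clay below the footing base: z = 2.7 + 7.8/2 = 6.6 m.
Stress increase at mid-clay by the 2:1 spreading method:
Δσ = qBL/((B+z)(L+z)) = 227×2.1×2.1/((2.1+6.6)(2.1+6.6)) = 13.226 kPa
Final effective stress: σ'_f = 83.5 + 13.226 = 96.726 kPa.
σ'_f = 96.726 ≤ σ'_p = 148 kPa, so the clay remains overconsolidated and only the recompression index applies:
S_c = C_r·H/(1+e₀)·log₁₀(σ'_f/σ'_0) = 0.043×7.8/1.96×log₁₀(96.726/83.5)
    = 0.17112 × 0.063857 = 0.01093 m

S_c ≈ 0.0109 m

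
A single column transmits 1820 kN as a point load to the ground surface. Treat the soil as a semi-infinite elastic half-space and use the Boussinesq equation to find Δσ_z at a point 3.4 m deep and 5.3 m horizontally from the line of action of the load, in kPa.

Boussinesq vertical stress below a point load on an elastic half-space:
Δσ_z = 3P/(2πz²) · [1 + (r/z)²]^(−5/2)
r/z = 5.3/3.4 = 1.5588; [1+(r/z)²]^(−5/2) = 0.045897.
Δσ_z = 3×1820/(2π×3.4²) × 0.045897 = 75.172 × 0.045897 = 3.45 kPa

Δσ_z ≈ 3.45 kPa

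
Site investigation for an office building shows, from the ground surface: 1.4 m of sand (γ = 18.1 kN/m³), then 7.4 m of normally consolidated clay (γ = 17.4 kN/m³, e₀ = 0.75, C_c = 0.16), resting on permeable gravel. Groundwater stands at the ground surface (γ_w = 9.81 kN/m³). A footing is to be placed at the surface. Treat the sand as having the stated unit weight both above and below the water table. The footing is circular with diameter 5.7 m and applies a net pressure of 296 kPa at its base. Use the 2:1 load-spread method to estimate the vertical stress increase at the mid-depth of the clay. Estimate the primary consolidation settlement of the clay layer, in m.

S_c ≈ 0.33 m

Mid-depth of clay below the ground surface: z = 1.4 + 7.4/2 = 5.1 m.
Total vertical stress at mid-clay: σ_v = 18.1×1.4 + 17.4×3.7 = 89.72 kPa.
Pore pressure: u = 9.81×(5.1 − 0) = 50.031 kPa.
Initial effective stress: σ'_0 = σ_v − u = 89.72 − 50.031 = 39.689 kPa.
Stress increase at mid-clay by the 2:1 spreading method:
Δσ ≈ qD²/(D+z)² = 296×5.7²/(5.7+5.1)² = 82.451 kPa
Final effective stress: σ'_f = σ'_0 + Δσ = 39.689 + 82.451 = 122.14 kPa.
Normally consolidated clay, so the full stress increment lies on the virgin compression line:
S_c = C_c·H/(1+e₀)·log₁₀(σ'_f/σ'_0) = 0.16×7.4/(1+0.75)×log₁₀(122.14/39.689)
    = 0.67657 × 0.48819 = 0.3303 m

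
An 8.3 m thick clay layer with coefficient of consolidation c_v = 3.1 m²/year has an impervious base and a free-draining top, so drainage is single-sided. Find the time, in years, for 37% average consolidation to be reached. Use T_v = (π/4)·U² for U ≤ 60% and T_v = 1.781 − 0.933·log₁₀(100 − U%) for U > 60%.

t ≈ 2.39 years

Drainage path length: H_d = H = 8.3 m (single drainage).
U ≤ 60%: T_v = (π/4)·U² = (π/4)×0.37² = 0.10752.
t = T_v·H_d²/c_v = 0.10752×8.3²/3.1 = 2.389 years.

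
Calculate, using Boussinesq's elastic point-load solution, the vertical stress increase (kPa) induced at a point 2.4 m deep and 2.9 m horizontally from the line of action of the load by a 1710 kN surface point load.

Δσ_z ≈ 14.9 kPa

Boussinesq vertical stress below a point load on an elastic half-space:
Δσ_z = 3P/(2πz²) · [1 + (r/z)²]^(−5/2)
r/z = 2.9/2.4 = 1.2083; [1+(r/z)²]^(−5/2) = 0.10535.
Δσ_z = 3×1710/(2π×2.4²) × 0.10535 = 141.75 × 0.10535 = 14.93 kPa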